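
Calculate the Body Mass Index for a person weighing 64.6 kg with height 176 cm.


BMI = weight / height^2
height = 176 cm = 1.76 m
BMI = 64.6 / 1.76^2
BMI = 20.85 kg/m^2


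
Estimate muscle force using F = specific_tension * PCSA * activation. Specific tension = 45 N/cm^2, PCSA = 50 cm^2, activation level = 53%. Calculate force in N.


F = sigma * PCSA * activation
F = 45 * 50 * 0.53
F = 1192 N


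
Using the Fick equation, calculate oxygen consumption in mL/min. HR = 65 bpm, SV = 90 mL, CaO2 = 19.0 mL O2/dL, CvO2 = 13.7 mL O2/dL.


CO = HR*SV = 65*90/1000 = 5.85 L/min
a-v O2 diff = 19.0 - 13.7 = 5.3 mL/dL
VO2 = CO * (CaO2-CvO2) * 10 dL/L
VO2 = 5.85 * 5.3 * 10
VO2 = 310.1 mL/min


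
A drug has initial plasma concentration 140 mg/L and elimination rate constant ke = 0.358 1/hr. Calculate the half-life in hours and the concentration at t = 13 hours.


t_half = ln(2) / ke = 0.693147 / 0.358 = 1.936 hr
C(t) = C0 * exp(-ke*t) = 140 * exp(-0.358*13)
C(13) = 1.333 mg/L


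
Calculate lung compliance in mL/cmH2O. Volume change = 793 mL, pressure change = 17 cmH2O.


C = dV / dP
C = 793 / 17
C = 46.65 mL/cmH2O


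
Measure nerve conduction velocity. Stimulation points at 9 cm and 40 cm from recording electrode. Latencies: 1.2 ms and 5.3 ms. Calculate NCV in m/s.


Distance = (40 - 9) / 100 = 0.31 m
dt = (5.3 - 1.2) / 1000 = 0.0041 s
NCV = dist / dt = 75.61 m/s


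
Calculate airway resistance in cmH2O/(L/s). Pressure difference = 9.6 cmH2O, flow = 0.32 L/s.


R = dP / flow
R = 9.6 / 0.32
R = 30 cmH2O/(L/s)


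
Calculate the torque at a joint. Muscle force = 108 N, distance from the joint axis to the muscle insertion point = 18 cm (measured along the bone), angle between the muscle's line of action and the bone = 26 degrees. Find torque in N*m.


Torque = F * d * sin(theta)   (moment arm = d*sin(theta))
d = 18 cm = 0.18 m
Torque = 108 * 0.18 * sin(26)
Torque = 8.522 N*m


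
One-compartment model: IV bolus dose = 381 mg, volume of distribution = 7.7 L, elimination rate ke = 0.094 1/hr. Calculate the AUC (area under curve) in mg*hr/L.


C0 = Dose/Vd = 381/7.7 = 49.4805 mg/L
AUC = C0/ke = 49.4805/0.094
AUC = 526.4 mg*hr/L


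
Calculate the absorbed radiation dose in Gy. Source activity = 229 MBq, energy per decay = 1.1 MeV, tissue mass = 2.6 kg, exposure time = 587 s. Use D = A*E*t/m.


A = 229 MBq = 2.2900e+08 Bq
E = 1.1 MeV = 1.7622e-13 J
D = A*E*t/m = 2.2900e+08*1.7622e-13*587/2.6
D = 0.009111 Gy


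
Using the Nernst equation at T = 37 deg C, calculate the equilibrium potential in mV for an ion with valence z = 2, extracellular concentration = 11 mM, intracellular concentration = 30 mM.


E = (RT/(zF)) * ln(C_out/C_in)
T = 37 + 273.15 = 310.15 K
E = (8.314 * 310.15 / (2 * 96485)) * ln(11/30)
E = -13.41 mV


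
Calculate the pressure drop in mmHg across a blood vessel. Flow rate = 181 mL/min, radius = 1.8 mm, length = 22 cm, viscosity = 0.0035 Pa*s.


dP = 8*mu*L*Q / (pi*r^4)
Q = 181 mL/min = 3.01667e-06 m^3/s
dP = 563.467 Pa = 563.467 / 133.322 mmHg = 4.226 mmHg


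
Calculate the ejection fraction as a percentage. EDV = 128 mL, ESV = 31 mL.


SV = EDV - ESV = 128 - 31 = 97 mL
EF = SV/EDV * 100 = 97/128 * 100
EF = 75.78%


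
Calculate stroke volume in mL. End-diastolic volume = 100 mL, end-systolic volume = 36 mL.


SV = EDV - ESV
SV = 100 - 36
SV = 64 mL


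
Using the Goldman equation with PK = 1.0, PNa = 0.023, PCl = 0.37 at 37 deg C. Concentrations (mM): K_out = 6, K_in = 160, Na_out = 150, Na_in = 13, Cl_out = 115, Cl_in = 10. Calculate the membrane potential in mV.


Vm = (RT/F)*ln((PK*Ko + PNa*Nao + PCl*Cli)/(PK*Ki + PNa*Nai + PCl*Clo))
Numer = 13.15, Denom = 202.849
Vm = -73.12 mV


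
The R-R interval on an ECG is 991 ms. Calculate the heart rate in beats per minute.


HR = 60 / RR_interval(s)
RR = 991 ms = 0.991 s
HR = 60 / 0.991 = 60.54 bpm


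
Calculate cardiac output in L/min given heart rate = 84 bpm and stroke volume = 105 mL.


CO = HR * SV
CO = 84 * 105 / 1000
CO = 8.82 L/min


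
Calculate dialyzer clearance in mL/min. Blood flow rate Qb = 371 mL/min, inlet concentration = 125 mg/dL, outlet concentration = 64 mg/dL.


K = Qb * (Cb_in - Cb_out) / Cb_in
K = 371 * (125 - 64) / 125
K = 181 mL/min


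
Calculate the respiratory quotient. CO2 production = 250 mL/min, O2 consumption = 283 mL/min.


RQ = VCO2 / VO2
RQ = 250 / 283
RQ = 0.8834


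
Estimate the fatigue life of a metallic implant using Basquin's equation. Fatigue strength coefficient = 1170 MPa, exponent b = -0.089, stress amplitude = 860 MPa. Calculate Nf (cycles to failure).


sigma_a = sigma_f' * (2Nf)^b
2Nf = (sigma_a/sigma_f')^(1/b)
2Nf = (860/1170)^(1/-0.089)
2Nf = 31.776476
Nf = 15.89


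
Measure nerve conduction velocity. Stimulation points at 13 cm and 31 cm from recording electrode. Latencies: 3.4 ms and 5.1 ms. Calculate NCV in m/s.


Distance = (31 - 13) / 100 = 0.18 m
dt = (5.1 - 3.4) / 1000 = 0.0017 s
NCV = dist / dt = 105.9 m/s


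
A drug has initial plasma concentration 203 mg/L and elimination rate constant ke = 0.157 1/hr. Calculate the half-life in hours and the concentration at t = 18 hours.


t_half = ln(2) / ke = 0.693147 / 0.157 = 4.415 hr
C(t) = C0 * exp(-ke*t) = 203 * exp(-0.157*18)
C(18) = 12.03 mg/L


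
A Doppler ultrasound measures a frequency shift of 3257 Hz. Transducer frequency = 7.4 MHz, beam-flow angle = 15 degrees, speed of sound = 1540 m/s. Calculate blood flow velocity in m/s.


v = fd * c / (2 * f0 * cos(theta))
v = 3257 * 1540 / (2 * 7.4000e+06 * cos(15))
v = 0.3509 m/s


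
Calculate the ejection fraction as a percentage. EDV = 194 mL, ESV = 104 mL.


SV = EDV - ESV = 194 - 104 = 90 mL
EF = SV/EDV * 100 = 90/194 * 100
EF = 46.39%


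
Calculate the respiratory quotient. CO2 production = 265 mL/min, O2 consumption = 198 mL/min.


RQ = VCO2 / VO2
RQ = 265 / 198
RQ = 1.338


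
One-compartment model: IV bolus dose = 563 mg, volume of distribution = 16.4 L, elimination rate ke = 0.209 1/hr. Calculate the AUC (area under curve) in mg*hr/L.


C0 = Dose/Vd = 563/16.4 = 34.3293 mg/L
AUC = C0/ke = 34.3293/0.209
AUC = 164.3 mg*hr/L


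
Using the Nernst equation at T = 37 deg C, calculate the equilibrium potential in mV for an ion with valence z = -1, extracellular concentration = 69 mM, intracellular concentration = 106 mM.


E = (RT/(zF)) * ln(C_out/C_in)
T = 37 + 273.15 = 310.15 K
E = (8.314 * 310.15 / (-1 * 96485)) * ln(69/106)
E = 11.47 mV


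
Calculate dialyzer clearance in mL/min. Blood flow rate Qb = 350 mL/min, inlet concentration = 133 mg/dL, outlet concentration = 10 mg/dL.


K = Qb * (Cb_in - Cb_out) / Cb_in
K = 350 * (133 - 10) / 133
K = 323.7 mL/min


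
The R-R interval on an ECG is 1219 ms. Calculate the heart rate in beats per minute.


HR = 60 / RR_interval(s)
RR = 1219 ms = 1.219 s
HR = 60 / 1.219 = 49.22 bpm


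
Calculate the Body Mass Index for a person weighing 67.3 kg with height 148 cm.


BMI = weight / height^2
height = 148 cm = 1.48 m
BMI = 67.3 / 1.48^2
BMI = 30.72 kg/m^2


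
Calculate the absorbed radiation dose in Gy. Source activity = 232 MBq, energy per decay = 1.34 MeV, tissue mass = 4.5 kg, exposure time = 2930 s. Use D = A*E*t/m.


A = 232 MBq = 2.3200e+08 Bq
E = 1.34 MeV = 2.14668e-13 J
D = A*E*t/m = 2.3200e+08*2.14668e-13*2930/4.5
D = 0.03243 Gy


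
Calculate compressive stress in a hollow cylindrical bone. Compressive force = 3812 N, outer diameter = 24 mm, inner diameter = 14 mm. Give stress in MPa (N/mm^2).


A = pi*(r_o^2 - r_i^2)
r_o = 12 mm, r_i = 7 mm
A = 298.451 mm^2
sigma = F/A = 3812 / 298.451
sigma = 12.77 MPa


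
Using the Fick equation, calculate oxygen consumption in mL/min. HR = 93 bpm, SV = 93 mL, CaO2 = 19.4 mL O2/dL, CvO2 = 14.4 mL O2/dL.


CO = HR*SV = 93*93/1000 = 8.649 L/min
a-v O2 diff = 19.4 - 14.4 = 5 mL/dL
VO2 = CO * (CaO2-CvO2) * 10 dL/L
VO2 = 8.649 * 5 * 10
VO2 = 432.4 mL/min


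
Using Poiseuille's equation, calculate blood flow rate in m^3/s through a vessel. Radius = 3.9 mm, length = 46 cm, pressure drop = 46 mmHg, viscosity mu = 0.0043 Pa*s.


Q = pi*r^4*dP / (8*mu*L)
r = 0.0039 m, L = 0.46 m
dP = 46 mmHg = 6132.812 Pa
Q = 2.8168e-04 m^3/s


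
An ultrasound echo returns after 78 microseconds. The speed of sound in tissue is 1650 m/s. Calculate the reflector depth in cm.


depth = c * t / 2
t = 78 us = 7.8000e-05 s
depth = 1650 * 7.8000e-05 / 2
depth = 0.06435 m = 6.435 cm


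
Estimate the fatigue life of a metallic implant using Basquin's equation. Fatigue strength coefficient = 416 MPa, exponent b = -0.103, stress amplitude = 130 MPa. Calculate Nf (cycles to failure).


sigma_a = sigma_f' * (2Nf)^b
2Nf = (sigma_a/sigma_f')^(1/b)
2Nf = (130/416)^(1/-0.103)
2Nf = 80235.899
Nf = 4.012e+04


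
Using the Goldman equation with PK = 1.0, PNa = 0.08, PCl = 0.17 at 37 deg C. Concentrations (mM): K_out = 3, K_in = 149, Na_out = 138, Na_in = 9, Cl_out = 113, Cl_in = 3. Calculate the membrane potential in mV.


Vm = (RT/F)*ln((PK*Ko + PNa*Nao + PCl*Cli)/(PK*Ki + PNa*Nai + PCl*Clo))
Numer = 14.55, Denom = 168.93
Vm = -65.53 mV


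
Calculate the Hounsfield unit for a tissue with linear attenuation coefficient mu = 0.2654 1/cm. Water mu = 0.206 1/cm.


HU = ((mu_tissue - mu_water) / mu_water) * 1000
HU = ((0.2654 - 0.206) / 0.206) * 1000
HU = 288.3


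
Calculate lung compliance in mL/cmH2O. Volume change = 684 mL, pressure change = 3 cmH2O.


C = dV / dP
C = 684 / 3
C = 228 mL/cmH2O


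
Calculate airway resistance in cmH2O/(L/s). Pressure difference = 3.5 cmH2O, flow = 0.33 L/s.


R = dP / flow
R = 3.5 / 0.33
R = 10.61 cmH2O/(L/s)


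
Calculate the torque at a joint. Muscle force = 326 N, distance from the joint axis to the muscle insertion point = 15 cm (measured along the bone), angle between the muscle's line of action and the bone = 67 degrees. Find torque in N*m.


Torque = F * d * sin(theta)   (moment arm = d*sin(theta))
d = 15 cm = 0.15 m
Torque = 326 * 0.15 * sin(67)
Torque = 45.01 N*m


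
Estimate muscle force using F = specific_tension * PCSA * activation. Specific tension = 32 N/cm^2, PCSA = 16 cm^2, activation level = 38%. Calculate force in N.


F = sigma * PCSA * activation
F = 32 * 16 * 0.38
F = 194.6 N


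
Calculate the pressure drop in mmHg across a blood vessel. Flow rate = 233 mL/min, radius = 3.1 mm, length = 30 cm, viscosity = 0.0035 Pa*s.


dP = 8*mu*L*Q / (pi*r^4)
Q = 233 mL/min = 3.88333e-06 m^3/s
dP = 112.431 Pa = 112.431 / 133.322 mmHg = 0.8433 mmHg


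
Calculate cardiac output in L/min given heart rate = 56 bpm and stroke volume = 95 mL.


CO = HR * SV
CO = 56 * 95 / 1000
CO = 5.32 L/min


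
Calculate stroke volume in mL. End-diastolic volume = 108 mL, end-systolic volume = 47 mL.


SV = EDV - ESV
SV = 108 - 47
SV = 61 mL


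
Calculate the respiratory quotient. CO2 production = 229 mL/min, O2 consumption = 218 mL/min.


RQ = VCO2 / VO2
RQ = 229 / 218
RQ = 1.05


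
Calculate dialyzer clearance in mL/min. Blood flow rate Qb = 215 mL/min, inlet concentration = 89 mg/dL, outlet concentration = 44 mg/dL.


K = Qb * (Cb_in - Cb_out) / Cb_in
K = 215 * (89 - 44) / 89
K = 108.7 mL/min


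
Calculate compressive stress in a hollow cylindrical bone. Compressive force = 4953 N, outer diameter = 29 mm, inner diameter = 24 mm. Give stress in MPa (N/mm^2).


A = pi*(r_o^2 - r_i^2)
r_o = 14.5 mm, r_i = 12 mm
A = 208.131 mm^2
sigma = F/A = 4953 / 208.131
sigma = 23.8 MPa


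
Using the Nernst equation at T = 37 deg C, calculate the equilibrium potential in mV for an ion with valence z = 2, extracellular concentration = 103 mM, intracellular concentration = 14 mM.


E = (RT/(zF)) * ln(C_out/C_in)
T = 37 + 273.15 = 310.15 K
E = (8.314 * 310.15 / (2 * 96485)) * ln(103/14)
E = 26.67 mV


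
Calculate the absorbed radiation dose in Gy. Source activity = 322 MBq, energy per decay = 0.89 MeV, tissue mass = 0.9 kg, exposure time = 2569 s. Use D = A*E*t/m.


A = 322 MBq = 3.2200e+08 Bq
E = 0.89 MeV = 1.42578e-13 J
D = A*E*t/m = 3.2200e+08*1.42578e-13*2569/0.9
D = 0.131 Gy


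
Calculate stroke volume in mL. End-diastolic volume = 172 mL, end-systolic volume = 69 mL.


SV = EDV - ESV
SV = 172 - 69
SV = 103 mL


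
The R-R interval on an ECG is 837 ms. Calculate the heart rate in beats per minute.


HR = 60 / RR_interval(s)
RR = 837 ms = 0.837 s
HR = 60 / 0.837 = 71.68 bpm


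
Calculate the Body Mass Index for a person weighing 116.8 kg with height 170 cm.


BMI = weight / height^2
height = 170 cm = 1.7 m
BMI = 116.8 / 1.7^2
BMI = 40.42 kg/m^2


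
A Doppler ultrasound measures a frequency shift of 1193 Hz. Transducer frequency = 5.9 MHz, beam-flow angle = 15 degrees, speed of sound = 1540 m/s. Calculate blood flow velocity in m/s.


v = fd * c / (2 * f0 * cos(theta))
v = 1193 * 1540 / (2 * 5.9000e+06 * cos(15))
v = 0.1612 m/s


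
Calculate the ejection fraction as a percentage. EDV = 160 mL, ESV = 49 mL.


SV = EDV - ESV = 160 - 49 = 111 mL
EF = SV/EDV * 100 = 111/160 * 100
EF = 69.38%


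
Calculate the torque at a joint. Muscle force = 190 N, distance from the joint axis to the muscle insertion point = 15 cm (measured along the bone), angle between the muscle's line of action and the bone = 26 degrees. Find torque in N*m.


Torque = F * d * sin(theta)   (moment arm = d*sin(theta))
d = 15 cm = 0.15 m
Torque = 190 * 0.15 * sin(26)
Torque = 12.49 N*m


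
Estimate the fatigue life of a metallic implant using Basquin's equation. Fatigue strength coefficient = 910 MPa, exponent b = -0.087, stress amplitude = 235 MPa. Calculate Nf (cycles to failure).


sigma_a = sigma_f' * (2Nf)^b
2Nf = (sigma_a/sigma_f')^(1/b)
2Nf = (235/910)^(1/-0.087)
2Nf = 5732135.4
Nf = 2.8661e+06


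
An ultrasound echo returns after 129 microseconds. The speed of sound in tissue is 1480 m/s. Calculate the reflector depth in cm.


depth = c * t / 2
t = 129 us = 1.2900e-04 s
depth = 1480 * 1.2900e-04 / 2
depth = 0.09546 m = 9.546 cm


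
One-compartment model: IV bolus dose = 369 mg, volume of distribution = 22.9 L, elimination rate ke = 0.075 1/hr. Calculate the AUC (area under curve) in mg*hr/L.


C0 = Dose/Vd = 369/22.9 = 16.1135 mg/L
AUC = C0/ke = 16.1135/0.075
AUC = 214.8 mg*hr/L


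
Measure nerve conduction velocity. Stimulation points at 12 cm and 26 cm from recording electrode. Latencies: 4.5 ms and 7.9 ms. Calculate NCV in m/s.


Distance = (26 - 12) / 100 = 0.14 m
dt = (7.9 - 4.5) / 1000 = 0.0034 s
NCV = dist / dt = 41.18 m/s


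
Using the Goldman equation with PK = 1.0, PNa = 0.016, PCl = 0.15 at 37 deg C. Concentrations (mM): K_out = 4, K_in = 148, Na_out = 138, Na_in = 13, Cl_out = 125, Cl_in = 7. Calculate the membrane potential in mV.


Vm = (RT/F)*ln((PK*Ko + PNa*Nao + PCl*Cli)/(PK*Ki + PNa*Nai + PCl*Clo))
Numer = 7.258, Denom = 166.958
Vm = -83.8 mV


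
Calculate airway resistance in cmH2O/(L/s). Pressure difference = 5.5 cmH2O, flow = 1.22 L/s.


R = dP / flow
R = 5.5 / 1.22
R = 4.508 cmH2O/(L/s)


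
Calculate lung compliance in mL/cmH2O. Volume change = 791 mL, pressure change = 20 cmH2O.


C = dV / dP
C = 791 / 20
C = 39.55 mL/cmH2O


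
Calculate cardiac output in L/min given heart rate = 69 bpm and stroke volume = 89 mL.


CO = HR * SV
CO = 69 * 89 / 1000
CO = 6.141 L/min


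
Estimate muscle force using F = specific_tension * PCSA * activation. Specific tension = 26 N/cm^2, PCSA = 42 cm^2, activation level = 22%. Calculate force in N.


F = sigma * PCSA * activation
F = 26 * 42 * 0.22
F = 240.2 N


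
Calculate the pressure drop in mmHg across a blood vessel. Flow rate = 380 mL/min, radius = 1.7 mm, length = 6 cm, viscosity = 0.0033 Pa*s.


dP = 8*mu*L*Q / (pi*r^4)
Q = 380 mL/min = 6.33333e-06 m^3/s
dP = 382.333 Pa = 382.333 / 133.322 mmHg = 2.868 mmHg


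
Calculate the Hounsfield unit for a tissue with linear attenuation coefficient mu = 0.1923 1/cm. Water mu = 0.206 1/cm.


HU = ((mu_tissue - mu_water) / mu_water) * 1000
HU = ((0.1923 - 0.206) / 0.206) * 1000
HU = -66.5


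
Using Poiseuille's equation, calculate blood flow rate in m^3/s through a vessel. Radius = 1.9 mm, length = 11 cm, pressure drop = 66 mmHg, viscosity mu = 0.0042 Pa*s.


Q = pi*r^4*dP / (8*mu*L)
r = 0.0019 m, L = 0.11 m
dP = 66 mmHg = 8799.252 Pa
Q = 9.7472e-05 m^3/s


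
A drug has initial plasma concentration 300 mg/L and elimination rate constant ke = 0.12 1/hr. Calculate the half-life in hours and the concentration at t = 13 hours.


t_half = ln(2) / ke = 0.693147 / 0.12 = 5.776 hr
C(t) = C0 * exp(-ke*t) = 300 * exp(-0.12*13)
C(13) = 63.04 mg/L


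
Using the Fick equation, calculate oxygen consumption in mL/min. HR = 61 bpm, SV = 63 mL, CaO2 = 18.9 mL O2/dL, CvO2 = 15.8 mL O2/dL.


CO = HR*SV = 61*63/1000 = 3.843 L/min
a-v O2 diff = 18.9 - 15.8 = 3.1 mL/dL
VO2 = CO * (CaO2-CvO2) * 10 dL/L
VO2 = 3.843 * 3.1 * 10
VO2 = 119.1 mL/min


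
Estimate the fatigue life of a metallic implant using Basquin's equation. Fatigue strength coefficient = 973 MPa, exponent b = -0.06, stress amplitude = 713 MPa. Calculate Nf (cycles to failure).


sigma_a = sigma_f' * (2Nf)^b
2Nf = (sigma_a/sigma_f')^(1/b)
2Nf = (713/973)^(1/-0.06)
2Nf = 177.98709
Nf = 88.99


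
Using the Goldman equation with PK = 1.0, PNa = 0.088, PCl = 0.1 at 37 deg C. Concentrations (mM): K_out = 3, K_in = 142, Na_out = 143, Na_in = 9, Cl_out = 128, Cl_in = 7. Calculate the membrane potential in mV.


Vm = (RT/F)*ln((PK*Ko + PNa*Nao + PCl*Cli)/(PK*Ki + PNa*Nai + PCl*Clo))
Numer = 16.284, Denom = 155.592
Vm = -60.32 mV


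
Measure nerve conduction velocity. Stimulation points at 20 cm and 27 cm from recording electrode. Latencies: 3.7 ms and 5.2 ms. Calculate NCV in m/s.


Distance = (27 - 20) / 100 = 0.07 m
dt = (5.2 - 3.7) / 1000 = 0.0015 s
NCV = dist / dt = 46.67 m/s


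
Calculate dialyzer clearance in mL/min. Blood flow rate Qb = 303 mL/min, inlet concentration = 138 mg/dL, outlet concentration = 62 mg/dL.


K = Qb * (Cb_in - Cb_out) / Cb_in
K = 303 * (138 - 62) / 138
K = 166.9 mL/min


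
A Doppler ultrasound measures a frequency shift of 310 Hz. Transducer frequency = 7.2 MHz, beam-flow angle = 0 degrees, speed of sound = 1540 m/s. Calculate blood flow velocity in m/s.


v = fd * c / (2 * f0 * cos(theta))
v = 310 * 1540 / (2 * 7.2000e+06 * cos(0))
v = 0.03315 m/s


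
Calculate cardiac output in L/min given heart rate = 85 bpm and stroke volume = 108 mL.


CO = HR * SV
CO = 85 * 108 / 1000
CO = 9.18 L/min


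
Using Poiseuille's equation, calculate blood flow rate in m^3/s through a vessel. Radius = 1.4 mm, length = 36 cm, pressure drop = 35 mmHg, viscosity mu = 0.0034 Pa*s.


Q = pi*r^4*dP / (8*mu*L)
r = 0.0014 m, L = 0.36 m
dP = 35 mmHg = 4666.27 Pa
Q = 5.7512e-06 m^3/s


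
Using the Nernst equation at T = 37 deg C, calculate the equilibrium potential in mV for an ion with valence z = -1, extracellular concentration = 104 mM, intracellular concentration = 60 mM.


E = (RT/(zF)) * ln(C_out/C_in)
T = 37 + 273.15 = 310.15 K
E = (8.314 * 310.15 / (-1 * 96485)) * ln(104/60)
E = -14.7 mV


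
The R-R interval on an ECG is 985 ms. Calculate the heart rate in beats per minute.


HR = 60 / RR_interval(s)
RR = 985 ms = 0.985 s
HR = 60 / 0.985 = 60.91 bpm


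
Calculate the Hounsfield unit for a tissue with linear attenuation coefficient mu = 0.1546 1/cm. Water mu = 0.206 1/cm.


HU = ((mu_tissue - mu_water) / mu_water) * 1000
HU = ((0.1546 - 0.206) / 0.206) * 1000
HU = -249.5


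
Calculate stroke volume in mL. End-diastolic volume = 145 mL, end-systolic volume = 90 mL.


SV = EDV - ESV
SV = 145 - 90
SV = 55 mL


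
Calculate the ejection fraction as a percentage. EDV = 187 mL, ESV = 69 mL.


SV = EDV - ESV = 187 - 69 = 118 mL
EF = SV/EDV * 100 = 118/187 * 100
EF = 63.1%


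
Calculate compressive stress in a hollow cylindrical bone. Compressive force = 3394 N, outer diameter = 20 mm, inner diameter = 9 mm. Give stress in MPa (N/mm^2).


A = pi*(r_o^2 - r_i^2)
r_o = 10 mm, r_i = 4.5 mm
A = 250.542 mm^2
sigma = F/A = 3394 / 250.542
sigma = 13.55 MPa


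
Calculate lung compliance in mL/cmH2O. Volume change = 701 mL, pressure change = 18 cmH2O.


C = dV / dP
C = 701 / 18
C = 38.94 mL/cmH2O


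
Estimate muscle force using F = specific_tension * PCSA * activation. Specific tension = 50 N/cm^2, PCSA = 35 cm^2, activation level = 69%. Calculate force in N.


F = sigma * PCSA * activation
F = 50 * 35 * 0.69
F = 1208 N


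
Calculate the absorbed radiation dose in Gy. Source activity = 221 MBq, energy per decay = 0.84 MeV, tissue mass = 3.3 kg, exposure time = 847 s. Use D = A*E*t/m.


A = 221 MBq = 2.2100e+08 Bq
E = 0.84 MeV = 1.34568e-13 J
D = A*E*t/m = 2.2100e+08*1.34568e-13*847/3.3
D = 0.007633 Gy


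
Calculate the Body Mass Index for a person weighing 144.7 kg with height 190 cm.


BMI = weight / height^2
height = 190 cm = 1.9 m
BMI = 144.7 / 1.9^2
BMI = 40.08 kg/m^2


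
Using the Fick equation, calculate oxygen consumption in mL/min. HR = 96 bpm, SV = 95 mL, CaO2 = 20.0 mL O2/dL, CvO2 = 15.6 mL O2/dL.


CO = HR*SV = 96*95/1000 = 9.12 L/min
a-v O2 diff = 20.0 - 15.6 = 4.4 mL/dL
VO2 = CO * (CaO2-CvO2) * 10 dL/L
VO2 = 9.12 * 4.4 * 10
VO2 = 401.3 mL/min


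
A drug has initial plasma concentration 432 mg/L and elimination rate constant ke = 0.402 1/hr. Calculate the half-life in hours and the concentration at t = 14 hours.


t_half = ln(2) / ke = 0.693147 / 0.402 = 1.724 hr
C(t) = C0 * exp(-ke*t) = 432 * exp(-0.402*14)
C(14) = 1.553 mg/L


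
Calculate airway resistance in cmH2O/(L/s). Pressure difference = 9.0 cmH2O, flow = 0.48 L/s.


R = dP / flow
R = 9.0 / 0.48
R = 18.75 cmH2O/(L/s)


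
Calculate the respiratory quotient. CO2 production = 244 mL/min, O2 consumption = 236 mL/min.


RQ = VCO2 / VO2
RQ = 244 / 236
RQ = 1.034


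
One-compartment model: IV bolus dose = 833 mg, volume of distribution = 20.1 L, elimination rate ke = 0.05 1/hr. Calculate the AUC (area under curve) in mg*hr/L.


C0 = Dose/Vd = 833/20.1 = 41.4428 mg/L
AUC = C0/ke = 41.4428/0.05
AUC = 828.9 mg*hr/L


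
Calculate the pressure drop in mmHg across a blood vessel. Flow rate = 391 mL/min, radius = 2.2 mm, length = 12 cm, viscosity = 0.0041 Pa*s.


dP = 8*mu*L*Q / (pi*r^4)
Q = 391 mL/min = 6.51667e-06 m^3/s
dP = 348.53 Pa = 348.53 / 133.322 mmHg = 2.614 mmHg


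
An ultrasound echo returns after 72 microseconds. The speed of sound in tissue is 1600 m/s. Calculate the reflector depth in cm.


depth = c * t / 2
t = 72 us = 7.2000e-05 s
depth = 1600 * 7.2000e-05 / 2
depth = 0.0576 m = 5.76 cm


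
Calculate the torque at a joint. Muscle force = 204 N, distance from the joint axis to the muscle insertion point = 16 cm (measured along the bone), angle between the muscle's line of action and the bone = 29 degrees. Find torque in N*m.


Torque = F * d * sin(theta)   (moment arm = d*sin(theta))
d = 16 cm = 0.16 m
Torque = 204 * 0.16 * sin(29)
Torque = 15.82 N*m


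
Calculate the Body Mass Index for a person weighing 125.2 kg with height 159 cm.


BMI = weight / height^2
height = 159 cm = 1.59 m
BMI = 125.2 / 1.59^2
BMI = 49.52 kg/m^2


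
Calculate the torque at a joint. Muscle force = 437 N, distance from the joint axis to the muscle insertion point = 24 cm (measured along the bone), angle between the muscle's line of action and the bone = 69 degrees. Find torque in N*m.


Torque = F * d * sin(theta)   (moment arm = d*sin(theta))
d = 24 cm = 0.24 m
Torque = 437 * 0.24 * sin(69)
Torque = 97.91 N*m


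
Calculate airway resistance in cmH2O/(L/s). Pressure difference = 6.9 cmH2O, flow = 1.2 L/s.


R = dP / flow
R = 6.9 / 1.2
R = 5.75 cmH2O/(L/s)


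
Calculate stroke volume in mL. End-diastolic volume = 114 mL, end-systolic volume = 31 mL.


SV = EDV - ESV
SV = 114 - 31
SV = 83 mL


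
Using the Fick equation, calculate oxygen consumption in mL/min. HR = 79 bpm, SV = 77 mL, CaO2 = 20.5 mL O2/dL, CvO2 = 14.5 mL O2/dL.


CO = HR*SV = 79*77/1000 = 6.083 L/min
a-v O2 diff = 20.5 - 14.5 = 6 mL/dL
VO2 = CO * (CaO2-CvO2) * 10 dL/L
VO2 = 6.083 * 6 * 10
VO2 = 365 mL/min


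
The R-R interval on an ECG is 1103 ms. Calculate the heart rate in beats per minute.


HR = 60 / RR_interval(s)
RR = 1103 ms = 1.103 s
HR = 60 / 1.103 = 54.4 bpm


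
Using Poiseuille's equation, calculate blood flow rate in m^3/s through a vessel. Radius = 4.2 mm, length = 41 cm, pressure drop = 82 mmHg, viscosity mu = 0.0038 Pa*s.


Q = pi*r^4*dP / (8*mu*L)
r = 0.0042 m, L = 0.41 m
dP = 82 mmHg = 10932.404 Pa
Q = 8.5744e-04 m^3/s


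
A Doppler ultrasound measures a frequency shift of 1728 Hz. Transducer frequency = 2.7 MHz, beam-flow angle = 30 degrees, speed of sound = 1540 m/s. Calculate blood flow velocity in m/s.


v = fd * c / (2 * f0 * cos(theta))
v = 1728 * 1540 / (2 * 2.7000e+06 * cos(30))
v = 0.569 m/s


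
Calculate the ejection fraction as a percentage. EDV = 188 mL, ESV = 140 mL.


SV = EDV - ESV = 188 - 140 = 48 mL
EF = SV/EDV * 100 = 48/188 * 100
EF = 25.53%


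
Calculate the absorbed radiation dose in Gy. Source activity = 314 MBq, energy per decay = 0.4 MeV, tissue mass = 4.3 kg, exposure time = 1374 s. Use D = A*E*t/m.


A = 314 MBq = 3.1400e+08 Bq
E = 0.4 MeV = 6.408e-14 J
D = A*E*t/m = 3.1400e+08*6.408e-14*1374/4.3
D = 0.006429 Gy


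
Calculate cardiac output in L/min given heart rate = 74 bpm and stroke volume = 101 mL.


CO = HR * SV
CO = 74 * 101 / 1000
CO = 7.474 L/min


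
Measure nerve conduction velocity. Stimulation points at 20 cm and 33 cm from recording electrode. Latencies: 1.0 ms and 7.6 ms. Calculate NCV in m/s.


Distance = (33 - 20) / 100 = 0.13 m
dt = (7.6 - 1.0) / 1000 = 0.0066 s
NCV = dist / dt = 19.7 m/s


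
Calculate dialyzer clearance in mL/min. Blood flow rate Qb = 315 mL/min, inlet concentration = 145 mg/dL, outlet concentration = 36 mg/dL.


K = Qb * (Cb_in - Cb_out) / Cb_in
K = 315 * (145 - 36) / 145
K = 236.8 mL/min


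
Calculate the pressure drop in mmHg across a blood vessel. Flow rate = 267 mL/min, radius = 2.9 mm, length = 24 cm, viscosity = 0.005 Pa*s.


dP = 8*mu*L*Q / (pi*r^4)
Q = 267 mL/min = 4.45e-06 m^3/s
dP = 192.26 Pa = 192.26 / 133.322 mmHg = 1.442 mmHg


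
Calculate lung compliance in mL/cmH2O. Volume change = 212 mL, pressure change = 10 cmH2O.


C = dV / dP
C = 212 / 10
C = 21.2 mL/cmH2O


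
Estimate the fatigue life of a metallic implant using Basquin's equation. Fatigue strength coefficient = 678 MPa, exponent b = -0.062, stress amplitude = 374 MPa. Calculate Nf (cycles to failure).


sigma_a = sigma_f' * (2Nf)^b
2Nf = (sigma_a/sigma_f')^(1/b)
2Nf = (374/678)^(1/-0.062)
2Nf = 14691.495
Nf = 7346


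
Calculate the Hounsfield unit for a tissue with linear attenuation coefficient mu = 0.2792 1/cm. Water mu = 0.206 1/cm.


HU = ((mu_tissue - mu_water) / mu_water) * 1000
HU = ((0.2792 - 0.206) / 0.206) * 1000
HU = 355.3


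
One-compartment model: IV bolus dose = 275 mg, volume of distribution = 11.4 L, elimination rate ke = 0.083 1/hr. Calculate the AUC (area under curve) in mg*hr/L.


C0 = Dose/Vd = 275/11.4 = 24.1228 mg/L
AUC = C0/ke = 24.1228/0.083
AUC = 290.6 mg*hr/L


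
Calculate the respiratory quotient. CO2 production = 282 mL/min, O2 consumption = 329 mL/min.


RQ = VCO2 / VO2
RQ = 282 / 329
RQ = 0.8571


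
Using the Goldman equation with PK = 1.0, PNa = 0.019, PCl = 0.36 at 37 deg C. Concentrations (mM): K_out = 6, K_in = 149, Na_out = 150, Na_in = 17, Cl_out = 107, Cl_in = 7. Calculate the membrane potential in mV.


Vm = (RT/F)*ln((PK*Ko + PNa*Nao + PCl*Cli)/(PK*Ki + PNa*Nai + PCl*Clo))
Numer = 11.37, Denom = 187.843
Vm = -74.95 mV


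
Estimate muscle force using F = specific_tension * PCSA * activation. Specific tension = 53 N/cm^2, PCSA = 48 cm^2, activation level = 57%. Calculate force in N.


F = sigma * PCSA * activation
F = 53 * 48 * 0.57
F = 1450 N


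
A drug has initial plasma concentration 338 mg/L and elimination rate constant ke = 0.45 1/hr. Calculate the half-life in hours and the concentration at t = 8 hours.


t_half = ln(2) / ke = 0.693147 / 0.45 = 1.54 hr
C(t) = C0 * exp(-ke*t) = 338 * exp(-0.45*8)
C(8) = 9.235 mg/L


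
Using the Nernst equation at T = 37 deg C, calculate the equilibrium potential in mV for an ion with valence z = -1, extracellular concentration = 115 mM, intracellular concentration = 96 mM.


E = (RT/(zF)) * ln(C_out/C_in)
T = 37 + 273.15 = 310.15 K
E = (8.314 * 310.15 / (-1 * 96485)) * ln(115/96)
E = -4.826 mV


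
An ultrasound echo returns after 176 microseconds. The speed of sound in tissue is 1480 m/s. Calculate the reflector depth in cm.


depth = c * t / 2
t = 176 us = 1.7600e-04 s
depth = 1480 * 1.7600e-04 / 2
depth = 0.13024 m = 13.024 cm


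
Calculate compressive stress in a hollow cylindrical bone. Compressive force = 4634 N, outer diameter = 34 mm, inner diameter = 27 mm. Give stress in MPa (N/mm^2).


A = pi*(r_o^2 - r_i^2)
r_o = 17 mm, r_i = 13.5 mm
A = 335.365 mm^2
sigma = F/A = 4634 / 335.365
sigma = 13.82 MPa


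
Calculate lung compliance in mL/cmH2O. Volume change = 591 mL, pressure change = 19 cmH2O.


C = dV / dP
C = 591 / 19
C = 31.11 mL/cmH2O


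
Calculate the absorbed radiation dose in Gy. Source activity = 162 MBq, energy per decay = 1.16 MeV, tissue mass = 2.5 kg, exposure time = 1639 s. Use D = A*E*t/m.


A = 162 MBq = 1.6200e+08 Bq
E = 1.16 MeV = 1.85832e-13 J
D = A*E*t/m = 1.6200e+08*1.85832e-13*1639/2.5
D = 0.01974 Gy


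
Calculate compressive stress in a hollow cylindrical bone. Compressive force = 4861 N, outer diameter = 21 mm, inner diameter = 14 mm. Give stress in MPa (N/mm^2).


A = pi*(r_o^2 - r_i^2)
r_o = 10.5 mm, r_i = 7 mm
A = 192.423 mm^2
sigma = F/A = 4861 / 192.423
sigma = 25.26 MPa


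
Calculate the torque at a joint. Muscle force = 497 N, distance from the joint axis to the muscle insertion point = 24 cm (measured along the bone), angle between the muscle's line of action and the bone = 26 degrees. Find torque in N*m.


Torque = F * d * sin(theta)   (moment arm = d*sin(theta))
d = 24 cm = 0.24 m
Torque = 497 * 0.24 * sin(26)
Torque = 52.29 N*m


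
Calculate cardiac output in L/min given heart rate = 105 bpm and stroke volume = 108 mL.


CO = HR * SV
CO = 105 * 108 / 1000
CO = 11.34 L/min


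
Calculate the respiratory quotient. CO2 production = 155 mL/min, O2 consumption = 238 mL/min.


RQ = VCO2 / VO2
RQ = 155 / 238
RQ = 0.6513


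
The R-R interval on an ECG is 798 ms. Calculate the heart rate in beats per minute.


HR = 60 / RR_interval(s)
RR = 798 ms = 0.798 s
HR = 60 / 0.798 = 75.19 bpm


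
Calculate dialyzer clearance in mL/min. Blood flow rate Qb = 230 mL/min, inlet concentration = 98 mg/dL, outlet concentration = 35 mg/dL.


K = Qb * (Cb_in - Cb_out) / Cb_in
K = 230 * (98 - 35) / 98
K = 147.9 mL/min


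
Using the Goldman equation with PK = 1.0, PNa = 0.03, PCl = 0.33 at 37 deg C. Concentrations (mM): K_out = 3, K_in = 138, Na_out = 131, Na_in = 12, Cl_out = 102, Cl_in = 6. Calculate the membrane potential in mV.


Vm = (RT/F)*ln((PK*Ko + PNa*Nao + PCl*Cli)/(PK*Ki + PNa*Nai + PCl*Clo))
Numer = 8.91, Denom = 172.02
Vm = -79.12 mV


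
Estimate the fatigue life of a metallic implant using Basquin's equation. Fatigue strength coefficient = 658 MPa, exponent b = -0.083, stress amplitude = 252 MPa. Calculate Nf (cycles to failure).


sigma_a = sigma_f' * (2Nf)^b
2Nf = (sigma_a/sigma_f')^(1/b)
2Nf = (252/658)^(1/-0.083)
2Nf = 105194.3
Nf = 5.26e+04


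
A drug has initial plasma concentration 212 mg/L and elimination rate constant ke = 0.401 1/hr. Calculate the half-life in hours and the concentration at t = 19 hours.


t_half = ln(2) / ke = 0.693147 / 0.401 = 1.729 hr
C(t) = C0 * exp(-ke*t) = 212 * exp(-0.401*19)
C(19) = 0.1041 mg/L


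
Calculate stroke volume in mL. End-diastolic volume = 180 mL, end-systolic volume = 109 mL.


SV = EDV - ESV
SV = 180 - 109
SV = 71 mL


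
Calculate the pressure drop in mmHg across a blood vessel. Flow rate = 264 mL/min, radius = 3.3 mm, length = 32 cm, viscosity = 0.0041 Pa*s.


dP = 8*mu*L*Q / (pi*r^4)
Q = 264 mL/min = 4.4e-06 m^3/s
dP = 123.957 Pa = 123.957 / 133.322 mmHg = 0.9298 mmHg


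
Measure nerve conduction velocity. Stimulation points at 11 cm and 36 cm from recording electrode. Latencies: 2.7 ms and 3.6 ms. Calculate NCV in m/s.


Distance = (36 - 11) / 100 = 0.25 m
dt = (3.6 - 2.7) / 1000 = 9.0000e-04 s
NCV = dist / dt = 277.8 m/s


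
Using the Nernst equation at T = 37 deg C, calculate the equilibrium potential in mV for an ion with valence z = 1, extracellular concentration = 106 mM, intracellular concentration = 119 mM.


E = (RT/(zF)) * ln(C_out/C_in)
T = 37 + 273.15 = 310.15 K
E = (8.314 * 310.15 / (1 * 96485)) * ln(106/119)
E = -3.092 mV


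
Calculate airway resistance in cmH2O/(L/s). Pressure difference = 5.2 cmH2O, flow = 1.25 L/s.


R = dP / flow
R = 5.2 / 1.25
R = 4.16 cmH2O/(L/s)


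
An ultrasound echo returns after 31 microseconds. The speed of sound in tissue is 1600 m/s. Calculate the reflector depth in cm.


depth = c * t / 2
t = 31 us = 3.1000e-05 s
depth = 1600 * 3.1000e-05 / 2
depth = 0.0248 m = 2.48 cm


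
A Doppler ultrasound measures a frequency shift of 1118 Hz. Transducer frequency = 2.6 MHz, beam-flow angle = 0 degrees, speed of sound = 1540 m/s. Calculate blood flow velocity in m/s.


v = fd * c / (2 * f0 * cos(theta))
v = 1118 * 1540 / (2 * 2.6000e+06 * cos(0))
v = 0.3311 m/s


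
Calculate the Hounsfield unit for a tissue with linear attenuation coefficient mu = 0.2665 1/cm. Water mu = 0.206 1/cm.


HU = ((mu_tissue - mu_water) / mu_water) * 1000
HU = ((0.2665 - 0.206) / 0.206) * 1000
HU = 293.7


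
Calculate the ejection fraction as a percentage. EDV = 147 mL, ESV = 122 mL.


SV = EDV - ESV = 147 - 122 = 25 mL
EF = SV/EDV * 100 = 25/147 * 100
EF = 17.01%


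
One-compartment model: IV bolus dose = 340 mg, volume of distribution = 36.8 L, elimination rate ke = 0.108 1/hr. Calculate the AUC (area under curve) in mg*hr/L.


C0 = Dose/Vd = 340/36.8 = 9.23913 mg/L
AUC = C0/ke = 9.23913/0.108
AUC = 85.55 mg*hr/L


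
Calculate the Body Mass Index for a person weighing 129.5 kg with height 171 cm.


BMI = weight / height^2
height = 171 cm = 1.71 m
BMI = 129.5 / 1.71^2
BMI = 44.29 kg/m^2


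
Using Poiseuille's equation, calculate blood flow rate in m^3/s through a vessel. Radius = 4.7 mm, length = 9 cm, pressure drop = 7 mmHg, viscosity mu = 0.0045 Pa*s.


Q = pi*r^4*dP / (8*mu*L)
r = 0.0047 m, L = 0.09 m
dP = 7 mmHg = 933.254 Pa
Q = 4.4157e-04 m^3/s


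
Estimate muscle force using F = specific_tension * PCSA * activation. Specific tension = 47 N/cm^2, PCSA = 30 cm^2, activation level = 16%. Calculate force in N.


F = sigma * PCSA * activation
F = 47 * 30 * 0.16
F = 225.6 N


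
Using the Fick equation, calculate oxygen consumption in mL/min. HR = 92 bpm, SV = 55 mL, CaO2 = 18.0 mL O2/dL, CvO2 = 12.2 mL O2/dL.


CO = HR*SV = 92*55/1000 = 5.06 L/min
a-v O2 diff = 18.0 - 12.2 = 5.8 mL/dL
VO2 = CO * (CaO2-CvO2) * 10 dL/L
VO2 = 5.06 * 5.8 * 10
VO2 = 293.5 mL/min


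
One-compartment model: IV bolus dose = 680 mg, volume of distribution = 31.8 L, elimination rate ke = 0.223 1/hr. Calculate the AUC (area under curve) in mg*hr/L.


C0 = Dose/Vd = 680/31.8 = 21.3836 mg/L
AUC = C0/ke = 21.3836/0.223
AUC = 95.89 mg*hr/L


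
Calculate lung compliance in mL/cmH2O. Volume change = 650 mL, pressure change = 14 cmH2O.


C = dV / dP
C = 650 / 14
C = 46.43 mL/cmH2O


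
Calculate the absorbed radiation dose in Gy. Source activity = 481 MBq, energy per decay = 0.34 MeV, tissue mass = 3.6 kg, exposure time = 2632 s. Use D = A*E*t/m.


A = 481 MBq = 4.8100e+08 Bq
E = 0.34 MeV = 5.4468e-14 J
D = A*E*t/m = 4.8100e+08*5.4468e-14*2632/3.6
D = 0.01915 Gy


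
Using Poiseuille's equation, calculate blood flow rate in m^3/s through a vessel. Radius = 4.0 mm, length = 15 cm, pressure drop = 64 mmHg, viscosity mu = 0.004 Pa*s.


Q = pi*r^4*dP / (8*mu*L)
r = 0.004 m, L = 0.15 m
dP = 64 mmHg = 8532.608 Pa
Q = 0.00143 m^3/s


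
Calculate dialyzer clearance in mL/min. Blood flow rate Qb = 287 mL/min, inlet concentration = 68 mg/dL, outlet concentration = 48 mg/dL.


K = Qb * (Cb_in - Cb_out) / Cb_in
K = 287 * (68 - 48) / 68
K = 84.41 mL/min


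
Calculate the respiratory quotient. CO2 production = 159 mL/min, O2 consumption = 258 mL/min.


RQ = VCO2 / VO2
RQ = 159 / 258
RQ = 0.6163


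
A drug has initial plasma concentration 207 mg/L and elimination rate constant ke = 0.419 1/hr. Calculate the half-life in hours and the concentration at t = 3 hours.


t_half = ln(2) / ke = 0.693147 / 0.419 = 1.654 hr
C(t) = C0 * exp(-ke*t) = 207 * exp(-0.419*3)
C(3) = 58.89 mg/L


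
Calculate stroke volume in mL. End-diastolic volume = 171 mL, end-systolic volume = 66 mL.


SV = EDV - ESV
SV = 171 - 66
SV = 105 mL


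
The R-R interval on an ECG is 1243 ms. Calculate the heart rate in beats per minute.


HR = 60 / RR_interval(s)
RR = 1243 ms = 1.243 s
HR = 60 / 1.243 = 48.27 bpm


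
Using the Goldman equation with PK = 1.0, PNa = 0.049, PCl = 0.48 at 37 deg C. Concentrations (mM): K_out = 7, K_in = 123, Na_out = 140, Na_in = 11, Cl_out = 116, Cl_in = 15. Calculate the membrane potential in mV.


Vm = (RT/F)*ln((PK*Ko + PNa*Nao + PCl*Cli)/(PK*Ki + PNa*Nai + PCl*Clo))
Numer = 21.06, Denom = 179.219
Vm = -57.23 mV


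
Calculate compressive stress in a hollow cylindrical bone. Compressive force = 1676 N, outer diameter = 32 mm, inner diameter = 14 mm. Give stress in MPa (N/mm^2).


A = pi*(r_o^2 - r_i^2)
r_o = 16 mm, r_i = 7 mm
A = 650.31 mm^2
sigma = F/A = 1676 / 650.31
sigma = 2.577 MPa


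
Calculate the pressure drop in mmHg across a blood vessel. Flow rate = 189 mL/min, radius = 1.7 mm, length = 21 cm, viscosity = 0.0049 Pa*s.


dP = 8*mu*L*Q / (pi*r^4)
Q = 189 mL/min = 3.15e-06 m^3/s
dP = 988.258 Pa = 988.258 / 133.322 mmHg = 7.413 mmHg


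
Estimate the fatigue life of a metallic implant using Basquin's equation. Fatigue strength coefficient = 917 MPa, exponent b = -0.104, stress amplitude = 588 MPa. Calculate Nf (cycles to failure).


sigma_a = sigma_f' * (2Nf)^b
2Nf = (sigma_a/sigma_f')^(1/b)
2Nf = (588/917)^(1/-0.104)
2Nf = 71.728608
Nf = 35.86


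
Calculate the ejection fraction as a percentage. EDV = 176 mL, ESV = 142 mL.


SV = EDV - ESV = 176 - 142 = 34 mL
EF = SV/EDV * 100 = 34/176 * 100
EF = 19.32%


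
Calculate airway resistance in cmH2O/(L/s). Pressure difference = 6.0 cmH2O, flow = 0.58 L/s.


R = dP / flow
R = 6.0 / 0.58
R = 10.34 cmH2O/(L/s)


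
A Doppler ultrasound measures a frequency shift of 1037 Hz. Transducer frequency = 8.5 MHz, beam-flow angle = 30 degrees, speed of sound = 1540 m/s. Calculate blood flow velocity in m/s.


v = fd * c / (2 * f0 * cos(theta))
v = 1037 * 1540 / (2 * 8.5000e+06 * cos(30))
v = 0.1085 m/s


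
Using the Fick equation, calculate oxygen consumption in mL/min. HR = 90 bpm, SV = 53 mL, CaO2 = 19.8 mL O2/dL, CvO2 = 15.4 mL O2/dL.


CO = HR*SV = 90*53/1000 = 4.77 L/min
a-v O2 diff = 19.8 - 15.4 = 4.4 mL/dL
VO2 = CO * (CaO2-CvO2) * 10 dL/L
VO2 = 4.77 * 4.4 * 10
VO2 = 209.9 mL/min


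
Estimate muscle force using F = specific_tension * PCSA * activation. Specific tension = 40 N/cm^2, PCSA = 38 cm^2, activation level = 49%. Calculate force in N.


F = sigma * PCSA * activation
F = 40 * 38 * 0.49
F = 744.8 N


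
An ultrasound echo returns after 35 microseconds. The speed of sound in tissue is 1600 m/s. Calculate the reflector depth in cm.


depth = c * t / 2
t = 35 us = 3.5000e-05 s
depth = 1600 * 3.5000e-05 / 2
depth = 0.028 m = 2.8 cm
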